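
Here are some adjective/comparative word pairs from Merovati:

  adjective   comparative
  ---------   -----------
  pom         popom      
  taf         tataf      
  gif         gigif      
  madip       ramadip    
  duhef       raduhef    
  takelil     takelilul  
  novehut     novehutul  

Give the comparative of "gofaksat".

"gofaksat" has 3 vowels. The stems with 3 vowels (takelil → takelilul, novehut → novehutul) add -ul.
The other patterns: stems with 1 vowel repeat the first consonant+vowel as a prefix; stems with 2 vowels add the prefix ra-.
So gofaksat → gofaksatul.

gofaksatul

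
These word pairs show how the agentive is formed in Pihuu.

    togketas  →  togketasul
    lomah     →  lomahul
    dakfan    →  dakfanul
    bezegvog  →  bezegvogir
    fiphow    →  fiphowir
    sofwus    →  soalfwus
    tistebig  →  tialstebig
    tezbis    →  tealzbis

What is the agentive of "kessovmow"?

kessovmowir

togketas and sofwus both end in -s yet inflect differently (togketasul, soalfwus), so the final letter is not what conditions the rule; the last vowel is.
"kessovmow" has last vowel 'o'. The stems whose last vowel is 'o' (bezegvog → bezegvogir, fiphow → fiphowir) add -ir.
The other patterns: stems whose last vowel is 'a' add -ul; stems whose last vowel is 'i' or 'u' insert -al- after the first vowel.
So kessovmow → kessovmowir.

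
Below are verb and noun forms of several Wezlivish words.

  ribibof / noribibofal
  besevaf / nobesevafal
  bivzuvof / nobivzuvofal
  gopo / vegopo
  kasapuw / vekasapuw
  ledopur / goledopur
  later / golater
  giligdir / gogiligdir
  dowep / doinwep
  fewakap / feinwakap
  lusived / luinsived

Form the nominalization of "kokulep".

ribibof and gopo both have last vowel 'o' yet inflect differently (noribibofal, vegopo), so the last vowel is not what conditions the rule; the final letter is.
"kokulep" ends in -p. The stems ending in -p (dowep → doinwep, fewakap → feinwakap) insert -in- after the first vowel.
So kokulep → koinkulep.

koinkulep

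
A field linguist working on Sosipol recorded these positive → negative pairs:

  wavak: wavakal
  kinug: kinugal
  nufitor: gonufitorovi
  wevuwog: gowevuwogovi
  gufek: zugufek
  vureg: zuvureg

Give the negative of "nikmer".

zunikmer

"nikmer" has last vowel 'e'. The stems whose last vowel is 'e' (gufek → zugufek, vureg → zuvureg) add the prefix zu-.
So nikmer → zunikmer.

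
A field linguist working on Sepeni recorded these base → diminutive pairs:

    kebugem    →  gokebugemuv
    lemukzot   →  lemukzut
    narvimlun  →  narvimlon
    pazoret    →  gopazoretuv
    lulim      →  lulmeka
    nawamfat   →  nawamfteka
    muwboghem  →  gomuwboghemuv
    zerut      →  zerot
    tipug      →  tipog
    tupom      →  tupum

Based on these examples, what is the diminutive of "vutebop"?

zerut and lemukzot both end in -t yet inflect differently (zerot, lemukzut), so the final letter is not what conditions the rule; the last vowel is.
"vutebop" has last vowel 'o'. The stems whose last vowel is 'o' (lemukzot → lemukzut, tupom → tupum) change the last vowel to 'u'.
So vutebop → vutebup.

vutebup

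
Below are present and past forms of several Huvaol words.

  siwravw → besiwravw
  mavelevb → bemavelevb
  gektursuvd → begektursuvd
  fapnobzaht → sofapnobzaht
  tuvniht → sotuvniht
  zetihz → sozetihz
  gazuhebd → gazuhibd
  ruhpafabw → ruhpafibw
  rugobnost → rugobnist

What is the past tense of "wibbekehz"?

"wibbekehz" has second-to-last letter 'h'. The stems whose second-to-last letter is 'h' (fapnobzaht → sofapnobzaht, tuvniht → sotuvniht, zetihz → sozetihz) add the prefix so-.
So wibbekehz → sowibbekehz.

sowibbekehz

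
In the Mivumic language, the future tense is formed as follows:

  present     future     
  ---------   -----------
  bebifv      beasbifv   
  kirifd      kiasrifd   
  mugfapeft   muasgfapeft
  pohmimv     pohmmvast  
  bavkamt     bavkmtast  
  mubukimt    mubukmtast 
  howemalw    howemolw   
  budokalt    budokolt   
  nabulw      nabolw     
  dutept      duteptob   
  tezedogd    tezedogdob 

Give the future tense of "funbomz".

funbmzast

"funbomz" has second-to-last letter 'm'. The stems whose second-to-last letter is 'm' (pohmimv → pohmmvast, bavkamt → bavkmtast, mubukimt → mubukmtast) delete the last vowel and add -ast.
The other patterns: stems whose second-to-last letter is 'f' insert -as- after the first vowel; stems whose second-to-last letter is 'l' change the last vowel to 'o'; stems whose second-to-last letter is 'g' or 'p' add -ob.
So funbomz → funbmzast.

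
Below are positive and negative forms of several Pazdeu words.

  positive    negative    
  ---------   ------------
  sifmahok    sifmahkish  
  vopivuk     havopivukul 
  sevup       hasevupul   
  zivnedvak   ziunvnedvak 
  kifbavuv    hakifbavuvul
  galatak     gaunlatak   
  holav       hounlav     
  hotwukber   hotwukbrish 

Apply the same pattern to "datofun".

hadatofunul

vopivuk and galatak both end in -k yet inflect differently (havopivukul, gaunlatak), so the final letter is not what conditions the rule; the last vowel is.
"datofun" has last vowel 'u'. The stems whose last vowel is 'u' (vopivuk → havopivukul, kifbavuv → hakifbavuvul, sevup → hasevupul) add ha- … -ul around the stem.
So datofun → hadatofunul.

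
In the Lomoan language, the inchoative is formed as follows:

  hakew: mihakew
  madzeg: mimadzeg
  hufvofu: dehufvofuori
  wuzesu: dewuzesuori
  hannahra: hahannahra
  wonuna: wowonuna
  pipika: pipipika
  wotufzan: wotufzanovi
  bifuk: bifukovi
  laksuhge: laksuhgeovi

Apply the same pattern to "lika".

hannahra and wotufzan both have last vowel 'a' yet inflect differently (hahannahra, wotufzanovi), so the last vowel is not what conditions the rule; the final letter is.
"lika" ends in -a. The stems ending in -a (hannahra → hahannahra, wonuna → wowonuna, pipika → pipipika) repeat the first consonant+vowel as a prefix.
So lika → lilika.

lilika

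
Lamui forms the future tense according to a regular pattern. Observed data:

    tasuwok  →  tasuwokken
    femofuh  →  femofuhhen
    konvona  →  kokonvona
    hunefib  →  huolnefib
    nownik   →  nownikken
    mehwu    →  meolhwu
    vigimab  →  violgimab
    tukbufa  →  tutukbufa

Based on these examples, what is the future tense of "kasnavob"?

vigimab and tukbufa both have last vowel 'a' yet inflect differently (violgimab, tutukbufa), so the last vowel is not what conditions the rule; the final letter is.
"kasnavob" ends in -b. The stems ending in -b (hunefib → huolnefib, vigimab → violgimab) insert -ol- after the first vowel.
The other patterns: stems ending in -a repeat the first consonant+vowel as a prefix; stems ending in -h or -k double the final consonant and add -en.
So kasnavob → kaolsnavob.

kaolsnavob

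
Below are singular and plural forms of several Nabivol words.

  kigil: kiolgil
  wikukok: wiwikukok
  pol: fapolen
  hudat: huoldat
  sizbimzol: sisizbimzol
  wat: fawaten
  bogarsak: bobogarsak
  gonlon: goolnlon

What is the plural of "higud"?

hiolgud

"higud" has 2 vowels. The stems with 2 vowels (hudat → huoldat, gonlon → goolnlon, kigil → kiolgil) insert -ol- after the first vowel.
The other patterns: stems with 1 vowel add fa- … -en around the stem; stems with 3 vowels repeat the first consonant+vowel as a prefix.
So higud → hiolgud.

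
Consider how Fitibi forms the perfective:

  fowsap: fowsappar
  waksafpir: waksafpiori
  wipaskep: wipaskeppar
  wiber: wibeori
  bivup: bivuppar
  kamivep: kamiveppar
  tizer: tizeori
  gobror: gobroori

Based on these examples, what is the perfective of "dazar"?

"dazar" ends in -r. The stems ending in -r (gobror → gobroori, wiber → wibeori, tizer → tizeori) drop the final letter and add -ori.
So dazar → dazaori.

dazaori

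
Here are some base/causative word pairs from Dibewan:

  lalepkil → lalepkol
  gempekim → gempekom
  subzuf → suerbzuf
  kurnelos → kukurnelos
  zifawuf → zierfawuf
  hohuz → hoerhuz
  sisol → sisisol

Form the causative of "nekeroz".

nenekeroz

sisol and lalepkil both end in -l yet inflect differently (sisisol, lalepkol), so the final letter is not what conditions the rule; the last vowel is.
"nekeroz" has last vowel 'o'. The stems whose last vowel is 'o' (kurnelos → kukurnelos, sisol → sisisol) repeat the first consonant+vowel as a prefix.
So nekeroz → nenekeroz.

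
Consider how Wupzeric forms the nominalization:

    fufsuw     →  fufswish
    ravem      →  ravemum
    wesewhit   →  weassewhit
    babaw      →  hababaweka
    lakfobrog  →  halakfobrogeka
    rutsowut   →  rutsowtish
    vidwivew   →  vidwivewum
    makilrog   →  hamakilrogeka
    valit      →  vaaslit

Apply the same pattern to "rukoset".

vidwivew and babaw both end in -w yet inflect differently (vidwivewum, hababaweka), so the final letter is not what conditions the rule; the last vowel is.
"rukoset" has last vowel 'e'. The stems whose last vowel is 'e' (ravem → ravemum, vidwivew → vidwivewum) add -um.
So rukoset → rukosetum.

rukosetum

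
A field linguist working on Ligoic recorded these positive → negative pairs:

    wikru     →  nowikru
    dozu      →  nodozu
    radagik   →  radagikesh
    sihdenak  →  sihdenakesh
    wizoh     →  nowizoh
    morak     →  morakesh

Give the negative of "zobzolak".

zobzolakesh

morak and wikru both have 2 vowels yet inflect differently (morakesh, nowikru), so the number of vowels is not what conditions the rule; the final letter is.
"zobzolak" ends in -k. The stems ending in -k (sihdenak → sihdenakesh, morak → morakesh, radagik → radagikesh) add -esh.
The other pattern: stems ending in -h or -u add the prefix no-.
So zobzolak → zobzolakesh.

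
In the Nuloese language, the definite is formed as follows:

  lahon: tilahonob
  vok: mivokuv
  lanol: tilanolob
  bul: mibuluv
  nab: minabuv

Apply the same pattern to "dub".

lanol and bul both end in -l yet inflect differently (tilanolob, mibuluv), so the final letter is not what conditions the rule; the number of vowels is.
"dub" has 1 vowel. The stems with 1 vowel (vok → mivokuv, nab → minabuv, bul → mibuluv) add mi- … -uv around the stem.
The other pattern: stems with 2 vowels add ti- … -ob around the stem.
So dub → midubuv.

midubuv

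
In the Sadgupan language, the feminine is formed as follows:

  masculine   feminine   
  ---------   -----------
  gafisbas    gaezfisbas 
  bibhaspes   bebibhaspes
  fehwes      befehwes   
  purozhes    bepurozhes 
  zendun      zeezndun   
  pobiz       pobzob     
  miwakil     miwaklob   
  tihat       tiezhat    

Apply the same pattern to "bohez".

bebohez

gafisbas and bibhaspes both end in -s yet inflect differently (gaezfisbas, bebibhaspes), so the final letter is not what conditions the rule; the last vowel is.
"bohez" has last vowel 'e'. The stems whose last vowel is 'e' (bibhaspes → bebibhaspes, purozhes → bepurozhes, fehwes → befehwes) add the prefix be-.
So bohez → bebohez.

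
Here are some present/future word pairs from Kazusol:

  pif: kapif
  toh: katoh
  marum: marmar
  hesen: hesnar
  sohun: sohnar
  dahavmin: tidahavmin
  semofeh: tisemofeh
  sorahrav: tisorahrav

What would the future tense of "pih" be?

kapih

hesen and dahavmin both end in -n yet inflect differently (hesnar, tidahavmin), so the final letter is not what conditions the rule; the number of vowels is.
"pih" has 1 vowel. The stems with 1 vowel (pif → kapif, toh → katoh) add the prefix ka-.
The other patterns: stems with 2 vowels delete the last vowel and add -ar; stems with 3 vowels add the prefix ti-.
So pih → kapih.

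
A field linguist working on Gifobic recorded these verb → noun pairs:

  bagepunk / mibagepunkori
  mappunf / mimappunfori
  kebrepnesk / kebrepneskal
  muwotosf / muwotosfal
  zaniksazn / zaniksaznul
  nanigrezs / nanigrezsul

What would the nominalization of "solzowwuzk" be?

"solzowwuzk" has second-to-last letter 'z'. The stems whose second-to-last letter is 'z' (nanigrezs → nanigrezsul, zaniksazn → zaniksaznul) add -ul.
So solzowwuzk → solzowwuzkul.

solzowwuzkul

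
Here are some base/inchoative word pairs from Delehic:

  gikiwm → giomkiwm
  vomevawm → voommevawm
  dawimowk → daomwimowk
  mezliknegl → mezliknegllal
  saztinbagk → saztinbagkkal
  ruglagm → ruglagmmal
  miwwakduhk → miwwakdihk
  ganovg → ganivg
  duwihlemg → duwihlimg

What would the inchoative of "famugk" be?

famugkkal

dawimowk and saztinbagk both end in -k yet inflect differently (daomwimowk, saztinbagkkal), so the final letter is not what conditions the rule; the second-to-last letter is.
"famugk" has second-to-last letter 'g'. The stems whose second-to-last letter is 'g' (mezliknegl → mezliknegllal, saztinbagk → saztinbagkkal, ruglagm → ruglagmmal) double the final consonant and add -al.
So famugk → famugkkal.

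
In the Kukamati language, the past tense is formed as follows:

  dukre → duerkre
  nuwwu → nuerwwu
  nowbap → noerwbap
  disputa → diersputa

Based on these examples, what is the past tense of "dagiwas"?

daergiwas

Every pair shown (dukre → duerkre, nuwwu → nuerwwu, nowbap → noerwbap, …) follows the same rule: insert -er- after the first vowel.
So dagiwas → daergiwas.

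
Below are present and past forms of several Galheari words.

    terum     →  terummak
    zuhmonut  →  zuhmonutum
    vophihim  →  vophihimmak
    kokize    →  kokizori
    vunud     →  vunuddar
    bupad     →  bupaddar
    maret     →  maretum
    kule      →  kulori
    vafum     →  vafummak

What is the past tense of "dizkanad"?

vunud and zuhmonut both have last vowel 'u' yet inflect differently (vunuddar, zuhmonutum), so the last vowel is not what conditions the rule; the final letter is.
"dizkanad" ends in -d. The stems ending in -d (vunud → vunuddar, bupad → bupaddar) double the final consonant and add -ar.
The other patterns: stems ending in -t add -um; stems ending in -e drop the final letter and add -ori; stems ending in -m double the final consonant and add -ak.
So dizkanad → dizkanaddar.

dizkanaddar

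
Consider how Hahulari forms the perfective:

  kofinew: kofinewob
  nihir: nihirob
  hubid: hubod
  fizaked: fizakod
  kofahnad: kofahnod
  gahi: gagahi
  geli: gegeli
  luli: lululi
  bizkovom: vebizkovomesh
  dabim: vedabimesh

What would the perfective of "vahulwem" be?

vevahulwemesh

"vahulwem" ends in -m. The stems ending in -m (bizkovom → vebizkovomesh, dabim → vedabimesh) add ve- … -esh around the stem.
The other patterns: stems ending in -r or -w add -ob; stems ending in -d change the last vowel to 'o'; stems ending in -i repeat the first consonant+vowel as a prefix.
So vahulwem → vevahulwemesh.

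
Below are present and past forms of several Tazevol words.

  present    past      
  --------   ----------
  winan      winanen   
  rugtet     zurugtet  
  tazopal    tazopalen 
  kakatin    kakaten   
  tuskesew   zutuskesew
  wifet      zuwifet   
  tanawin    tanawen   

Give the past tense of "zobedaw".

"zobedaw" has last vowel 'a'. The stems whose last vowel is 'a' (tazopal → tazopalen, winan → winanen) add -en.
So zobedaw → zobedawen.

zobedawen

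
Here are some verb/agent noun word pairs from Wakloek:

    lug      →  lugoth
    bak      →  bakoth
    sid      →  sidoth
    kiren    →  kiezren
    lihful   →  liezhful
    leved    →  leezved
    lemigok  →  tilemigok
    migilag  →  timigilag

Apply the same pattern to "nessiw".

neezssiw

"nessiw" has 2 vowels. The stems with 2 vowels (kiren → kiezren, lihful → liezhful, leved → leezved) insert -ez- after the first vowel.
The other patterns: stems with 1 vowel add -oth; stems with 3 vowels add the prefix ti-.
So nessiw → neezssiw.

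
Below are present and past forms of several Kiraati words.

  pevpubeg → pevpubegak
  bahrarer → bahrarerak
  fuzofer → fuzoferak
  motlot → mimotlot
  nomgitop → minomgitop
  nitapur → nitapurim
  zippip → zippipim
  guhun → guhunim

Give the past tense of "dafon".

midafon

"dafon" has last vowel 'o'. The stems whose last vowel is 'o' (motlot → mimotlot, nomgitop → minomgitop) add the prefix mi-.
The other patterns: stems whose last vowel is 'e' add -ak; stems whose last vowel is 'i' or 'u' add -im.
So dafon → midafon.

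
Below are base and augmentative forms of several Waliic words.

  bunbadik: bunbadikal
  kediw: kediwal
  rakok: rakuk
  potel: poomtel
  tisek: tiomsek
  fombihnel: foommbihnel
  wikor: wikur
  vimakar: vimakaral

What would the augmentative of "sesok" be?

sesuk

rakok and tisek both end in -k yet inflect differently (rakuk, tiomsek), so the final letter is not what conditions the rule; the last vowel is.
"sesok" has last vowel 'o'. The stems whose last vowel is 'o' (wikor → wikur, rakok → rakuk) change the last vowel to 'u'.
The other patterns: stems whose last vowel is 'e' insert -om- after the first vowel; stems whose last vowel is 'a' or 'i' add -al.
So sesok → sesuk.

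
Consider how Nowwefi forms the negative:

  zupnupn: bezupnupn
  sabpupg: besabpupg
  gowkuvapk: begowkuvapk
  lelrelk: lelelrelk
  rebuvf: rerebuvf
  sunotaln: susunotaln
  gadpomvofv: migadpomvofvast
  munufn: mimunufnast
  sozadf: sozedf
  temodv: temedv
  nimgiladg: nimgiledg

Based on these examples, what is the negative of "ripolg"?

gowkuvapk and lelrelk both end in -k yet inflect differently (begowkuvapk, lelelrelk), so the final letter is not what conditions the rule; the second-to-last letter is.
"ripolg" has second-to-last letter 'l'. The stems whose second-to-last letter is 'l' (lelrelk → lelelrelk, sunotaln → susunotaln) repeat the first consonant+vowel as a prefix.
So ripolg → riripolg.

riripolg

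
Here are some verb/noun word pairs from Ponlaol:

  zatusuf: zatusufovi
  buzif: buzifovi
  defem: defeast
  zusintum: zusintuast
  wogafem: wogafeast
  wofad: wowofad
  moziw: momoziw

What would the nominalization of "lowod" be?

lolowod

zatusuf and zusintum both have last vowel 'u' yet inflect differently (zatusufovi, zusintuast), so the last vowel is not what conditions the rule; the final letter is.
"lowod" ends in -d. The one such stem in the data (wofad → wowofad) repeats the first consonant+vowel as a prefix (as does moziw), so the same rule applies.
So lowod → lolowod.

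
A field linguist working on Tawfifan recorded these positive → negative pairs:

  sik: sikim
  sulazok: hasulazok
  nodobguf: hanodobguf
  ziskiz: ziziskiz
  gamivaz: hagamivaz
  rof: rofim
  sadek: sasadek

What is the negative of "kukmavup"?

sik and sadek both end in -k yet inflect differently (sikim, sasadek), so the final letter is not what conditions the rule; the number of vowels is.
"kukmavup" has 3 vowels. The stems with 3 vowels (gamivaz → hagamivaz, sulazok → hasulazok, nodobguf → hanodobguf) add the prefix ha-.
So kukmavup → hakukmavup.

hakukmavup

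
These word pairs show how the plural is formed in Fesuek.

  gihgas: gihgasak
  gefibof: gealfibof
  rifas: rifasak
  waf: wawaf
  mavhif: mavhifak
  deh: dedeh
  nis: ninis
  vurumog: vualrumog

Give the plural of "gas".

gagas

nis and gihgas both end in -s yet inflect differently (ninis, gihgasak), so the final letter is not what conditions the rule; the number of vowels is.
"gas" has 1 vowel. The stems with 1 vowel (waf → wawaf, deh → dedeh, nis → ninis) repeat the first consonant+vowel as a prefix.
The other patterns: stems with 2 vowels add -ak; stems with 3 vowels insert -al- after the first vowel.
So gas → gagas.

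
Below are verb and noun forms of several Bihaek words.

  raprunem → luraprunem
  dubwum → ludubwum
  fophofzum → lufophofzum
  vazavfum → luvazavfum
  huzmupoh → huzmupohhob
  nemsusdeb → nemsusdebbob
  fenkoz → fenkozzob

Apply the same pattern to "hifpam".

raprunem and nemsusdeb both have last vowel 'e' yet inflect differently (luraprunem, nemsusdebbob), so the last vowel is not what conditions the rule; the final letter is.
"hifpam" ends in -m. The stems ending in -m (raprunem → luraprunem, dubwum → ludubwum, fophofzum → lufophofzum) add the prefix lu-.
The other pattern: stems ending in -b, -h or -z double the final consonant and add -ob.
So hifpam → luhifpam.

luhifpam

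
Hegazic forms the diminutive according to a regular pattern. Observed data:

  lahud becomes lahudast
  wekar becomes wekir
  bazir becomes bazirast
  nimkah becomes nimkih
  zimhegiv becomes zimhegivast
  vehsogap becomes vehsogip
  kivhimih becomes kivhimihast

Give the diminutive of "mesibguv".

mesibguvast

"mesibguv" has last vowel 'u'. The one such stem in the data (lahud → lahudast) adds -ast, so the same rule applies.
The other pattern: stems whose last vowel is 'a' change the last vowel to 'i'.
So mesibguv → mesibguvast.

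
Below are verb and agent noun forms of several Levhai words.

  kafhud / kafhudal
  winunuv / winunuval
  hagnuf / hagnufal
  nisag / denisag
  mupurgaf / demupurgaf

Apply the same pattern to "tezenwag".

detezenwag

hagnuf and mupurgaf both end in -f yet inflect differently (hagnufal, demupurgaf), so the final letter is not what conditions the rule; the last vowel is.
"tezenwag" has last vowel 'a'. The stems whose last vowel is 'a' (nisag → denisag, mupurgaf → demupurgaf) add the prefix de-.
So tezenwag → detezenwag.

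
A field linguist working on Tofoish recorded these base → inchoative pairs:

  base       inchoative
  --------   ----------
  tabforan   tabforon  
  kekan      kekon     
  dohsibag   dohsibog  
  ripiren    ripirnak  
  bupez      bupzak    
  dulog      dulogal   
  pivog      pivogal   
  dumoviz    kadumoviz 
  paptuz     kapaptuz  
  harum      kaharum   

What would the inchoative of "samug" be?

tabforan and ripiren both end in -n yet inflect differently (tabforon, ripirnak), so the final letter is not what conditions the rule; the last vowel is.
"samug" has last vowel 'u'. The stems whose last vowel is 'u' (paptuz → kapaptuz, harum → kaharum) add the prefix ka-.
The other patterns: stems whose last vowel is 'a' change the last vowel to 'o'; stems whose last vowel is 'e' delete the last vowel and add -ak; stems whose last vowel is 'o' add -al.
So samug → kasamug.

kasamug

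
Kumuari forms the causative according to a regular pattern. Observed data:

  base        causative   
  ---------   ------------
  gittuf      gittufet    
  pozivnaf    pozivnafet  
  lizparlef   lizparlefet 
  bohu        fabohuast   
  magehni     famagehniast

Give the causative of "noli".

gittuf and bohu both have last vowel 'u' yet inflect differently (gittufet, fabohuast), so the last vowel is not what conditions the rule; the final letter is.
"noli" ends in -i. The one such stem in the data (magehni → famagehniast) adds fa- … -ast around the stem, so the same rule applies.
So noli → fanoliast.

fanoliast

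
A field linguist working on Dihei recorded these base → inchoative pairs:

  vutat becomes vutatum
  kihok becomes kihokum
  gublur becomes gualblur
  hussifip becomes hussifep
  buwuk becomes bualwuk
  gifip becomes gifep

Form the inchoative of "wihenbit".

wihenbet

buwuk and kihok both end in -k yet inflect differently (bualwuk, kihokum), so the final letter is not what conditions the rule; the last vowel is.
"wihenbit" has last vowel 'i'. The stems whose last vowel is 'i' (gifip → gifep, hussifip → hussifep) change the last vowel to 'e'.
The other patterns: stems whose last vowel is 'u' insert -al- after the first vowel; stems whose last vowel is 'a' or 'o' add -um.
So wihenbit → wihenbet.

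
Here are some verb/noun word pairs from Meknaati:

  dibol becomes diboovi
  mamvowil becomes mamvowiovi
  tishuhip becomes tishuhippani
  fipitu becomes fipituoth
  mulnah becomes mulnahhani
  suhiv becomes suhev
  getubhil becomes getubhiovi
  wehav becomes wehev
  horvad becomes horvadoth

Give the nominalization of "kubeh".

mamvowil and suhiv both have last vowel 'i' yet inflect differently (mamvowiovi, suhev), so the last vowel is not what conditions the rule; the final letter is.
"kubeh" ends in -h. The one such stem in the data (mulnah → mulnahhani) doubles the final consonant and adds -ani (as does tishuhip), so the same rule applies.
The other patterns: stems ending in -l drop the final letter and add -ovi; stems ending in -v change the last vowel to 'e'; stems ending in -d or -u add -oth.
So kubeh → kubehhani.

kubehhani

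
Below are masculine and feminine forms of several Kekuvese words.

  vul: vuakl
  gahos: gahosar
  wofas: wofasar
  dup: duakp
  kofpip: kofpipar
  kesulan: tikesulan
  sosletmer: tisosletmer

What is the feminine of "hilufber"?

dup and kofpip both end in -p yet inflect differently (duakp, kofpipar), so the final letter is not what conditions the rule; the number of vowels is.
"hilufber" has 3 vowels. The stems with 3 vowels (kesulan → tikesulan, sosletmer → tisosletmer) add the prefix ti-.
The other patterns: stems with 1 vowel insert -ak- after the first vowel; stems with 2 vowels add -ar.
So hilufber → tihilufber.

tihilufber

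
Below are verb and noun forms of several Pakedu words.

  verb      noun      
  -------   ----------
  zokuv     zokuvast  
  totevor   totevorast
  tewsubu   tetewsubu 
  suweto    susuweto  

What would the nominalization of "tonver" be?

tonverast

suweto and totevor both have last vowel 'o' yet inflect differently (susuweto, totevorast), so the last vowel is not what conditions the rule; whether the stem ends in a vowel or a consonant is.
"tonver" ends in a consonant. The stems ending in a consonant (totevor → totevorast, zokuv → zokuvast) add -ast.
The other pattern: stems ending in a vowel repeat the first consonant+vowel as a prefix.
So tonver → tonverast.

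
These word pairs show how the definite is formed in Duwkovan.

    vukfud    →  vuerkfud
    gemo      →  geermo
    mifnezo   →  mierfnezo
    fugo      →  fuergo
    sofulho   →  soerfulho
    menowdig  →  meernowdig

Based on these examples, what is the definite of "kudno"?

kuerdno

Every pair shown (vukfud → vuerkfud, gemo → geermo, mifnezo → mierfnezo, …) follows the same rule: insert -er- after the first vowel.
So kudno → kuerdno.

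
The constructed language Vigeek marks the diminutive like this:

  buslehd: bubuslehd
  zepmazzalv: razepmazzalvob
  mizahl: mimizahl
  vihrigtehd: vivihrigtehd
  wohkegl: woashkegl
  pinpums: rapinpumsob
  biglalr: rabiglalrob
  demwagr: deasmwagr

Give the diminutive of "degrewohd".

mizahl and wohkegl both end in -l yet inflect differently (mimizahl, woashkegl), so the final letter is not what conditions the rule; the second-to-last letter is.
"degrewohd" has second-to-last letter 'h'. The stems whose second-to-last letter is 'h' (vihrigtehd → vivihrigtehd, buslehd → bubuslehd, mizahl → mimizahl) repeat the first consonant+vowel as a prefix.
The other patterns: stems whose second-to-last letter is 'l' or 'm' add ra- … -ob around the stem; stems whose second-to-last letter is 'g' insert -as- after the first vowel.
So degrewohd → dedegrewohd.

dedegrewohd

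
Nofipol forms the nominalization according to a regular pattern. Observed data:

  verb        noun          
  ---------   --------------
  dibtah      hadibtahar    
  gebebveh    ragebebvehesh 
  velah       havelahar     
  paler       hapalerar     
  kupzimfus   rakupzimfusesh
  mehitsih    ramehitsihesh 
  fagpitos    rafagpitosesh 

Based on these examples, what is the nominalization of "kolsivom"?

mehitsih and dibtah both end in -h yet inflect differently (ramehitsihesh, hadibtahar), so the final letter is not what conditions the rule; the number of vowels is.
"kolsivom" has 3 vowels. The stems with 3 vowels (mehitsih → ramehitsihesh, fagpitos → rafagpitosesh, kupzimfus → rakupzimfusesh) add ra- … -esh around the stem.
So kolsivom → rakolsivomesh.

rakolsivomesh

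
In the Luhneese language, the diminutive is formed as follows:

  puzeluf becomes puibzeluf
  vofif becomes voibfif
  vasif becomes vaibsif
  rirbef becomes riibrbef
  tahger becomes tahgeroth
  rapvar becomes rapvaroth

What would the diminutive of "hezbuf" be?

heibzbuf

rirbef and tahger both have last vowel 'e' yet inflect differently (riibrbef, tahgeroth), so the last vowel is not what conditions the rule; the final letter is.
"hezbuf" ends in -f. The stems ending in -f (puzeluf → puibzeluf, vofif → voibfif, vasif → vaibsif) insert -ib- after the first vowel.
The other pattern: stems ending in -r add -oth.
So hezbuf → heibzbuf.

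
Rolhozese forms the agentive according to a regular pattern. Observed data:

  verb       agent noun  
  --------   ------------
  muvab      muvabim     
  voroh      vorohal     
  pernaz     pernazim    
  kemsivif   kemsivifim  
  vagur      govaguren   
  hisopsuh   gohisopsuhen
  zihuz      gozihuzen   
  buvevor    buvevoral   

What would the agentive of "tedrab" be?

tedrabim

hisopsuh and voroh both end in -h yet inflect differently (gohisopsuhen, vorohal), so the final letter is not what conditions the rule; the last vowel is.
"tedrab" has last vowel 'a'. The stems whose last vowel is 'a' (pernaz → pernazim, muvab → muvabim) add -im.
So tedrab → tedrabim.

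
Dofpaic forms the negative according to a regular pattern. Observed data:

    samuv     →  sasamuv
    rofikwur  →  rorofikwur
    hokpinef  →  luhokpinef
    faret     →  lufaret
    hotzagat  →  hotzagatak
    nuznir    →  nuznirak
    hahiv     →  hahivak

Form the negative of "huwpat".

"huwpat" has last vowel 'a'. The one such stem in the data (hotzagat → hotzagatak) adds -ak, so the same rule applies.
So huwpat → huwpatak.

huwpatak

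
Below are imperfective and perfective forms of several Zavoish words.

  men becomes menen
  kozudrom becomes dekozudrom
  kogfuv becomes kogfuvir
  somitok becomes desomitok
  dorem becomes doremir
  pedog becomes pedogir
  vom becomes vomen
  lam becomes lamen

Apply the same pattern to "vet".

veten

vom and dorem both end in -m yet inflect differently (vomen, doremir), so the final letter is not what conditions the rule; the number of vowels is.
"vet" has 1 vowel. The stems with 1 vowel (men → menen, vom → vomen, lam → lamen) add -en.
The other patterns: stems with 2 vowels add -ir; stems with 3 vowels add the prefix de-.
So vet → veten.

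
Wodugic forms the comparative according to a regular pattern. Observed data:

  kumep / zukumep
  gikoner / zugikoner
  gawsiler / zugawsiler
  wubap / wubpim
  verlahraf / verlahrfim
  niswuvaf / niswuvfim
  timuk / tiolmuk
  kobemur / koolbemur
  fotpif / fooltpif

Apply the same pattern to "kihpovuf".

kiolhpovuf

kumep and wubap both end in -p yet inflect differently (zukumep, wubpim), so the final letter is not what conditions the rule; the last vowel is.
"kihpovuf" has last vowel 'u'. The stems whose last vowel is 'u' (timuk → tiolmuk, kobemur → koolbemur) insert -ol- after the first vowel.
So kihpovuf → kiolhpovuf.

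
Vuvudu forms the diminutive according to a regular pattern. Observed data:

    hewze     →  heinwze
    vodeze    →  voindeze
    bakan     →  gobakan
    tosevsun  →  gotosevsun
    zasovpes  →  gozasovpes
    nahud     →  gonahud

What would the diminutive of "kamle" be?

kainmle

"kamle" ends in a vowel. The stems ending in a vowel (vodeze → voindeze, hewze → heinwze) insert -in- after the first vowel.
So kamle → kainmle.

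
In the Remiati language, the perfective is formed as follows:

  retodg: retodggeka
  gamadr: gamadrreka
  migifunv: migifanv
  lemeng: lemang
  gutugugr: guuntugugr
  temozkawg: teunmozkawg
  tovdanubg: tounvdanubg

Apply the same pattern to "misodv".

misodvveka

"misodv" has second-to-last letter 'd'. The stems whose second-to-last letter is 'd' (retodg → retodggeka, gamadr → gamadrreka) double the final consonant and add -eka.
So misodv → misodvveka.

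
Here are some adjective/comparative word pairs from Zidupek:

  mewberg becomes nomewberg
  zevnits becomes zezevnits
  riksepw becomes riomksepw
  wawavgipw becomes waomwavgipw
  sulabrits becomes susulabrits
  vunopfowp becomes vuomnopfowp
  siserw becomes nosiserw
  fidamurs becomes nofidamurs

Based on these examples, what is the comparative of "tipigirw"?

notipigirw

sulabrits and fidamurs both end in -s yet inflect differently (susulabrits, nofidamurs), so the final letter is not what conditions the rule; the second-to-last letter is.
"tipigirw" has second-to-last letter 'r'. The stems whose second-to-last letter is 'r' (mewberg → nomewberg, siserw → nosiserw, fidamurs → nofidamurs) add the prefix no-.
The other patterns: stems whose second-to-last letter is 't' repeat the first consonant+vowel as a prefix; stems whose second-to-last letter is 'p' or 'w' insert -om- after the first vowel.
So tipigirw → notipigirw.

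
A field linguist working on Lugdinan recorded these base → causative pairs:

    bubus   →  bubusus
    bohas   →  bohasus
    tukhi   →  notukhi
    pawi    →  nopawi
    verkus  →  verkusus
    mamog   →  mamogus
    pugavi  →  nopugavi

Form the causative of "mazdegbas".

pawi and verkus both have 2 vowels yet inflect differently (nopawi, verkusus), so the number of vowels is not what conditions the rule; the final letter is.
"mazdegbas" ends in -s. The stems ending in -s (verkus → verkusus, bohas → bohasus, bubus → bubusus) add -us.
The other pattern: stems ending in -i add the prefix no-.
So mazdegbas → mazdegbasus.

mazdegbasus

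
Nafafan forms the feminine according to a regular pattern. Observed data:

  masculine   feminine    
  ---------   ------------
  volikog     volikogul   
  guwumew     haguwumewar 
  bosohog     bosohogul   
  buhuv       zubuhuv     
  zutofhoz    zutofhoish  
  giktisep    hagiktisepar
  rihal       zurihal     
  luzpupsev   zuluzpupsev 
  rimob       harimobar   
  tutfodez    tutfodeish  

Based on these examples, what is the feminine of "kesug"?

kesugul

zutofhoz and volikog both have last vowel 'o' yet inflect differently (zutofhoish, volikogul), so the last vowel is not what conditions the rule; the final letter is.
"kesug" ends in -g. The stems ending in -g (volikog → volikogul, bosohog → bosohogul) add -ul.
So kesug → kesugul.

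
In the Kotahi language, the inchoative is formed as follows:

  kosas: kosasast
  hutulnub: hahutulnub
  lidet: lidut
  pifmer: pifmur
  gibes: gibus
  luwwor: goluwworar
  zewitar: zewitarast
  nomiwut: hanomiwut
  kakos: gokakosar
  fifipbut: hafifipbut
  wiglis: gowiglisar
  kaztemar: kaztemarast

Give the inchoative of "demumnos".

godemumnosar

kaztemar and pifmer both end in -r yet inflect differently (kaztemarast, pifmur), so the final letter is not what conditions the rule; the last vowel is.
"demumnos" has last vowel 'o'. The stems whose last vowel is 'o' (luwwor → goluwworar, kakos → gokakosar) add go- … -ar around the stem.
So demumnos → godemumnosar.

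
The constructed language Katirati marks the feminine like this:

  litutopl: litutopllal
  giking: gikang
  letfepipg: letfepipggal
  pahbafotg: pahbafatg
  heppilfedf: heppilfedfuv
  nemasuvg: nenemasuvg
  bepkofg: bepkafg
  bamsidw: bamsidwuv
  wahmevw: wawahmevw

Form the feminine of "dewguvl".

dedewguvl

"dewguvl" has second-to-last letter 'v'. The stems whose second-to-last letter is 'v' (wahmevw → wawahmevw, nemasuvg → nenemasuvg) repeat the first consonant+vowel as a prefix.
So dewguvl → dedewguvl.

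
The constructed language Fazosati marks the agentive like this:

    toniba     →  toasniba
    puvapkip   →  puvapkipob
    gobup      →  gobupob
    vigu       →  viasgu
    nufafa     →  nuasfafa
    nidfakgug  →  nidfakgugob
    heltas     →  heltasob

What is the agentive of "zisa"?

ziassa

"zisa" ends in a vowel. The stems ending in a vowel (vigu → viasgu, nufafa → nuasfafa, toniba → toasniba) insert -as- after the first vowel.
So zisa → ziassa.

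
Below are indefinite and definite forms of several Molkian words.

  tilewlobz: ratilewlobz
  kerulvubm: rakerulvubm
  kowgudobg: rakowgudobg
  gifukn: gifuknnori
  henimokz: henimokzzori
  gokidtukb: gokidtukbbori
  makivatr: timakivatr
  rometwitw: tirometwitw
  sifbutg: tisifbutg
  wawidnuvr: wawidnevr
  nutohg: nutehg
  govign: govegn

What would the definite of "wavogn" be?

wavegn

tilewlobz and henimokz both end in -z yet inflect differently (ratilewlobz, henimokzzori), so the final letter is not what conditions the rule; the second-to-last letter is.
"wavogn" has second-to-last letter 'g'. The one such stem in the data (govign → govegn) changes the last vowel to 'e' (as do wawidnuvr, nutohg), so the same rule applies.
So wavogn → wavegn.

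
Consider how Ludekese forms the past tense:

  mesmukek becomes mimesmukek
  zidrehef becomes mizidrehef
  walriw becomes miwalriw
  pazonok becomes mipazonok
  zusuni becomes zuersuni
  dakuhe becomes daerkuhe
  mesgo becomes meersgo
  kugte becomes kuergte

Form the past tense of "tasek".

walriw and zusuni both have last vowel 'i' yet inflect differently (miwalriw, zuersuni), so the last vowel is not what conditions the rule; whether the stem ends in a vowel or a consonant is.
"tasek" ends in a consonant. The stems ending in a consonant (mesmukek → mimesmukek, zidrehef → mizidrehef, walriw → miwalriw) add the prefix mi-.
So tasek → mitasek.

mitasek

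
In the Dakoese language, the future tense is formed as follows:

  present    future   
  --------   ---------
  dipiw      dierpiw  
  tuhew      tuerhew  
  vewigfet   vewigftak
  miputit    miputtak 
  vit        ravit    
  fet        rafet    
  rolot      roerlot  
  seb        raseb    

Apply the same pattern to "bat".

rabat

"bat" has 1 vowel. The stems with 1 vowel (seb → raseb, fet → rafet, vit → ravit) add the prefix ra-.
The other patterns: stems with 2 vowels insert -er- after the first vowel; stems with 3 vowels delete the last vowel and add -ak.
So bat → rabat.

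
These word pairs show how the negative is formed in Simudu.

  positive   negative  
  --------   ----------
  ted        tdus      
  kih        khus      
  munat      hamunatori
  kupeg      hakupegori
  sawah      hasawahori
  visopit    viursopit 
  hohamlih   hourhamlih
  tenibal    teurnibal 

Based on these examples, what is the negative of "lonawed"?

lournawed

kih and sawah both end in -h yet inflect differently (khus, hasawahori), so the final letter is not what conditions the rule; the number of vowels is.
"lonawed" has 3 vowels. The stems with 3 vowels (visopit → viursopit, hohamlih → hourhamlih, tenibal → teurnibal) insert -ur- after the first vowel.
So lonawed → lournawed.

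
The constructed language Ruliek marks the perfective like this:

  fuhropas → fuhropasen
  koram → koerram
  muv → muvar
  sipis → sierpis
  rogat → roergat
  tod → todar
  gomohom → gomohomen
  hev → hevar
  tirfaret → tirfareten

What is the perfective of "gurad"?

koram and gomohom both end in -m yet inflect differently (koerram, gomohomen), so the final letter is not what conditions the rule; the number of vowels is.
"gurad" has 2 vowels. The stems with 2 vowels (sipis → sierpis, koram → koerram, rogat → roergat) insert -er- after the first vowel.
So gurad → guerrad.

guerrad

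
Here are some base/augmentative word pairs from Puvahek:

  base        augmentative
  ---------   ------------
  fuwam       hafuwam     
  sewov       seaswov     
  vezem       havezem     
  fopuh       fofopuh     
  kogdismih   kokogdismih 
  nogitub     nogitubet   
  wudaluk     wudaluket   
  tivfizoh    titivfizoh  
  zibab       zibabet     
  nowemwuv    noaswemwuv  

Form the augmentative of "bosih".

bobosih

fopuh and nowemwuv both have last vowel 'u' yet inflect differently (fofopuh, noaswemwuv), so the last vowel is not what conditions the rule; the final letter is.
"bosih" ends in -h. The stems ending in -h (tivfizoh → titivfizoh, fopuh → fofopuh, kogdismih → kokogdismih) repeat the first consonant+vowel as a prefix.
The other patterns: stems ending in -v insert -as- after the first vowel; stems ending in -m add the prefix ha-; stems ending in -b or -k add -et.
So bosih → bobosih.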